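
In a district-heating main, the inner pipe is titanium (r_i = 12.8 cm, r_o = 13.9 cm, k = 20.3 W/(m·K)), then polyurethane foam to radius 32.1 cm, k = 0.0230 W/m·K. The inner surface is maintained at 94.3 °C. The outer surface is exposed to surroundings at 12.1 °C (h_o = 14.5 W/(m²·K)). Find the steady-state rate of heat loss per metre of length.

Q' = 14.1 W/m

Resistance network (inner→outer):
  R'_titanium = ln(0.139/0.128)/(2πk) = 0.08244/(2π·20.3) = 6.464×10^-4 m·K/W
  R'_polyurethane foam = ln(0.321/0.139)/(2πk) = 0.8370/(2π·0.0230) = 5.792 m·K/W
  R'_conv,out = 1/(2πr h) = 1/(2π·0.321·14.5) = 0.03419 m·K/W
ΣR = 6.464×10^-4 + 5.792 + 0.03419 = 5.827 m·K/W
Q' = ΔT/ΣR = (94.3 °C − 12.1 °C)/5.827 = 14.1 W/m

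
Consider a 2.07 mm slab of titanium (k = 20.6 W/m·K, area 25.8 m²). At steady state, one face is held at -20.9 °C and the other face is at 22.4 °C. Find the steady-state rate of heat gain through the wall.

Q = 11100 kW

Q = kA·ΔT/L = 20.6 × 25.8 × |-20.9 °C − 22.4 °C| / 0.00207 = 1.11×10^7 W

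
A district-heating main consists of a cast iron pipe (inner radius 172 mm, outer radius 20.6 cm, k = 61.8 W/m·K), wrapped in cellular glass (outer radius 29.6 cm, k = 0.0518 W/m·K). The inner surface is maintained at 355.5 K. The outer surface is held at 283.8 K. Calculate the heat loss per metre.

Resistance network (inner→outer):
  R'_cast iron = ln(0.206/0.172)/(2πk) = 0.1804/(2π·61.8) = 4.645×10^-4 m·K/W
  R'_cellular glass = ln(0.296/0.206)/(2πk) = 0.3625/(2π·0.0518) = 1.114 m·K/W
ΣR = 4.645×10^-4 + 1.114 = 1.114 m·K/W
Q' = ΔT/ΣR = (355.5 K − 283.8 K)/1.114 = 64.4 W/m

Q' = 64.4 W/m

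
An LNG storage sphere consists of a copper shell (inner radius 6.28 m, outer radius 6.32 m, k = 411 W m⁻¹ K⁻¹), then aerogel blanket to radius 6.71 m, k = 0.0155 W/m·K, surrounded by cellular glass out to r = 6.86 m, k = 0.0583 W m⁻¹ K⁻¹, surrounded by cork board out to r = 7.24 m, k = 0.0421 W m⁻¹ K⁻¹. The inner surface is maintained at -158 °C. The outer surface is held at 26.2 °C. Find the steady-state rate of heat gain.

Treat each layer as a resistance in series:
  R_copper = (1/6.28 − 1/6.32)/(4πk) = 0.001008/(4π·411) = 1.951×10^-7 K/W
  R_aerogel blanket = (1/6.32 − 1/6.71)/(4πk) = 0.009197/(4π·0.0155) = 0.04722 K/W
  R_cellular glass = (1/6.71 − 1/6.86)/(4πk) = 0.003259/(4π·0.0583) = 0.004448 K/W
  R_cork board = (1/6.86 − 1/7.24)/(4πk) = 0.007651/(4π·0.0421) = 0.01446 K/W
ΣR = 1.951×10^-7 + 0.04722 + 0.004448 + 0.01446 = 0.06613 K/W
Q = ΔT/ΣR = (-158 °C − 26.2 °C)/0.06613 = -2790 W
(Negative Q ⇒ heat flows inward; heat gain = 2790 W.)

Q = 2.79 kW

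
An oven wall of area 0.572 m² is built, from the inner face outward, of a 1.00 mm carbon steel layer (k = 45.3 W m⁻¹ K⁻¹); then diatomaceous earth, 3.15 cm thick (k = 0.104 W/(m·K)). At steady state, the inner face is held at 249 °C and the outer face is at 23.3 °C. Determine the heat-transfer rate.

Q = 426 W

Treat each layer as a resistance in series:
  R_carbon steel = L/(kA) = 0.00100/(45.3·0.572) = 3.859×10^-5 K/W
  R_diatomaceous earth = L/(kA) = 0.0315/(0.104·0.572) = 0.5295 K/W
ΣR = 3.859×10^-5 + 0.5295 = 0.5295 K/W
Q = ΔT/ΣR = (249 °C − 23.3 °C)/0.5295 = 426 W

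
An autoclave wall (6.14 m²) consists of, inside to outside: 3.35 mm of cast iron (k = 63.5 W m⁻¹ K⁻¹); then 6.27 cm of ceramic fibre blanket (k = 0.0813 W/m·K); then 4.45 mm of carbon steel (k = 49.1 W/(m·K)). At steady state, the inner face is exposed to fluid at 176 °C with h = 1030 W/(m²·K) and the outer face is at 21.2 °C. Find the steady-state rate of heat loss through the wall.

Resistance network (inner→outer):
  R_conv,in = 1/(hA) = 1/(1030·6.14) = 1.581×10^-4 K/W
  R_cast iron = L/(kA) = 0.00335/(63.5·6.14) = 8.592×10^-6 K/W
  R_ceramic fibre blanket = L/(kA) = 0.0627/(0.0813·6.14) = 0.1256 K/W
  R_carbon steel = L/(kA) = 0.00445/(49.1·6.14) = 1.476×10^-5 K/W
ΣR = 1.581×10^-4 + 8.592×10^-6 + 0.1256 + 1.476×10^-5 = 0.1258 K/W
Q = ΔT/ΣR = (176 °C − 21.2 °C)/0.1258 = 1230 W

Q = 1230 W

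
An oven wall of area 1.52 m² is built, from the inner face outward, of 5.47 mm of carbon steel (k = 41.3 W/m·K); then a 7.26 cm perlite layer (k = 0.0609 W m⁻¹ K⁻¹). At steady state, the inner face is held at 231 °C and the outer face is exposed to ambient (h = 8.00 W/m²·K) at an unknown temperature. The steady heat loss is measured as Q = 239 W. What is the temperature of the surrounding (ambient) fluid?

Series resistances:
  R_carbon steel = L/(kA) = 0.00547/(41.3·1.52) = 8.714×10^-5 K/W
  R_perlite = L/(kA) = 0.0726/(0.0609·1.52) = 0.7843 K/W
  R_conv,out = 1/(hA) = 1/(8.00·1.52) = 0.08224 K/W
ΣR = 0.8666 K/W
ΔT = Q·ΣR = 239 × 0.8666 = 207.1 K
Heat flows outward, so T_out = T_in − ΔT = 231 − 207.1 = 23.9 °C

T_out = 23.9 °C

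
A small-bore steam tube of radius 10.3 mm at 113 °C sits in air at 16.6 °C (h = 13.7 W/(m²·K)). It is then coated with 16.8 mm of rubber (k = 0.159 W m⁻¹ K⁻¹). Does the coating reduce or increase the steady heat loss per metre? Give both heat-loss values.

Critical radius for a cylinder: r_cr = k/h = 0.0116 m = 1.16 cm.
Outer radius after coating: r₂ = 0.0103 + 0.0168 = 0.0271 m.
r₁ < r_cr < r₂: heat loss rises to a maximum at r_cr then falls. Whether the coating helps depends on whether Q(r₂) has dropped back below Q(r₁).
Bare: R = 1/(2πr₁h) = 1.128 m·K/W; Q = 96.4/1.128 = 85.5 W/m.
Coated: R = R_cond + R_conv = 1.397 m·K/W; Q = 96.4/1.397 = 69.0 W/m.

reduces: 85.5 → 69.0 W/m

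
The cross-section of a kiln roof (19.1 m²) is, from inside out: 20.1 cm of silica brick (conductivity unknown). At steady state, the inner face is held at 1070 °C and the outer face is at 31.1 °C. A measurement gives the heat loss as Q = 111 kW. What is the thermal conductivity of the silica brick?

k = 1.12 W/m·K

ΣR = ΔT/Q = |1070 − 31.1|/1.11×10^5 = 0.009359 K/W
L/(kA) = 0.009359 ⇒ k = 0.201/(0.009359·19.1) = 1.12 W/m·K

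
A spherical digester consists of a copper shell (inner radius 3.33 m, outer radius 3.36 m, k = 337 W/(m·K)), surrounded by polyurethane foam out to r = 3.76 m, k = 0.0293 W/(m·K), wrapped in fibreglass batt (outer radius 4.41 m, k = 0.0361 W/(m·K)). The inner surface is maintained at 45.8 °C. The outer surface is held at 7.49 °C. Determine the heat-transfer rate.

Resistance network (inner→outer):
  R_copper = (1/3.33 − 1/3.36)/(4πk) = 0.002681/(4π·337) = 6.331×10^-7 K/W
  R_polyurethane foam = (1/3.36 − 1/3.76)/(4πk) = 0.03166/(4π·0.0293) = 0.08599 K/W
  R_fibreglass batt = (1/3.76 − 1/4.41)/(4πk) = 0.03920/(4π·0.0361) = 0.08641 K/W
ΣR = 6.331×10^-7 + 0.08599 + 0.08641 = 0.1724 K/W
Q = ΔT/ΣR = (45.8 °C − 7.49 °C)/0.1724 = 222 W

Q = 222 W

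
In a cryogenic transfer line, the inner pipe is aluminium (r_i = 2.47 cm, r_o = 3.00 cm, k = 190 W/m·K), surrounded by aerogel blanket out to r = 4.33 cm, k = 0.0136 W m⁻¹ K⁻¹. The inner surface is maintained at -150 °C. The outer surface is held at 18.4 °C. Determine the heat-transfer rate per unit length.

Resistance network (inner→outer):
  R'_aluminium = ln(0.0300/0.0247)/(2πk) = 0.1944/(2π·190) = 1.628×10^-4 m·K/W
  R'_aerogel blanket = ln(0.0433/0.0300)/(2πk) = 0.3670/(2π·0.0136) = 4.294 m·K/W
ΣR = 1.628×10^-4 + 4.294 = 4.294 m·K/W
Q' = ΔT/ΣR = (-150 °C − 18.4 °C)/4.294 = -39.2 W/m
(Negative Q' ⇒ heat flows inward; heat gain = 39.2 W/m.)

Q' = 39.2 W/m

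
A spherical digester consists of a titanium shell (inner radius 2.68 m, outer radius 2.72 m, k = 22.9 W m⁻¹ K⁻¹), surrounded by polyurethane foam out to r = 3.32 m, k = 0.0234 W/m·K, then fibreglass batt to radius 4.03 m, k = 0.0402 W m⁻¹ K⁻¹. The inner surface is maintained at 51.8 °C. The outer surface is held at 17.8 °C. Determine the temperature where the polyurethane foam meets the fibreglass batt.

T = 28.6 °C

Treat each layer as a resistance in series:
  R_titanium = (1/2.68 − 1/2.72)/(4πk) = 0.005487/(4π·22.9) = 1.907×10^-5 K/W
  R_polyurethane foam = (1/2.72 − 1/3.32)/(4πk) = 0.06644/(4π·0.0234) = 0.2260 K/W
  R_fibreglass batt = (1/3.32 − 1/4.03)/(4πk) = 0.05307/(4π·0.0402) = 0.1050 K/W
ΣR = 1.907×10^-5 + 0.2260 + 0.1050 = 0.3310 K/W
Q = ΔT/ΣR = (51.8 °C − 17.8 °C)/0.3310 = 102.7 W
From the inner boundary to the polyurethane foam/fibreglass batt interface, ΣR_partial = 0.2260 K/W.
T_interface = T_in − Q·ΣR_partial = 51.8 °C − (102.7)(0.2260) = 28.6 °C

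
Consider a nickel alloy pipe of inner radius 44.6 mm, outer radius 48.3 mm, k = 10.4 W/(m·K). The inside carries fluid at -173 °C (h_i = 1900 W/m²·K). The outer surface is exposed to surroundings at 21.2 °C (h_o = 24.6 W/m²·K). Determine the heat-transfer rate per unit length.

Series thermal resistances, inner to outer:
  R'_conv,in = 1/(2πr h) = 1/(2π·0.0446·1900) = 0.001878 m·K/W
  R'_nickel alloy = ln(0.0483/0.0446)/(2πk) = 0.07970/(2π·10.4) = 0.001220 m·K/W
  R'_conv,out = 1/(2πr h) = 1/(2π·0.0483·24.6) = 0.1339 m·K/W
ΣR = 0.001878 + 0.001220 + 0.1339 = 0.1370 m·K/W
Q' = ΔT/ΣR = (-173 °C − 21.2 °C)/0.1370 = -1420 W/m
(Negative Q' ⇒ heat flows inward; heat gain = 1420 W/m.)

Q' = 1420 W/m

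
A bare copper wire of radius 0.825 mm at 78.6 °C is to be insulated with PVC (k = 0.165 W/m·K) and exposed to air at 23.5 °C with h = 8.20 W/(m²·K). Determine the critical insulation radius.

For a cylinder, r_cr = k_ins/h = 0.165/8.20 = 0.0201 m = 2.01 cm

r_cr = 2.01 cm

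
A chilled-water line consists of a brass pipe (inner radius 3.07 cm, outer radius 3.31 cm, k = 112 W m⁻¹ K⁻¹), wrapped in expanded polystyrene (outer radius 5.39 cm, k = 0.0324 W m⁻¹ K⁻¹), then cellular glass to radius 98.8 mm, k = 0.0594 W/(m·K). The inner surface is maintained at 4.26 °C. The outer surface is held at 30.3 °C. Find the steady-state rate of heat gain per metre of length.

Q' = 6.48 W/m

Resistance network (inner→outer):
  R'_brass = ln(0.0331/0.0307)/(2πk) = 0.07527/(2π·112) = 1.070×10^-4 m·K/W
  R'_expanded polystyrene = ln(0.0539/0.0331)/(2πk) = 0.4876/(2π·0.0324) = 2.395 m·K/W
  R'_cellular glass = ln(0.0988/0.0539)/(2πk) = 0.6060/(2π·0.0594) = 1.624 m·K/W
ΣR = 1.070×10^-4 + 2.395 + 1.624 = 4.019 m·K/W
Q' = ΔT/ΣR = (4.26 °C − 30.3 °C)/4.019 = -6.48 W/m
(Negative Q' ⇒ heat flows inward; heat gain = 6.48 W/m.)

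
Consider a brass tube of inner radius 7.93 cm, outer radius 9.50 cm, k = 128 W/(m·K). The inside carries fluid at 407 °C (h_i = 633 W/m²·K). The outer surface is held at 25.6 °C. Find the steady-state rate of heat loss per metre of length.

Q' = 1.12×10^5 W/m

Resistance network (inner→outer):
  R'_conv,in = 1/(2πr h) = 1/(2π·0.0793·633) = 0.003171 m·K/W
  R'_brass = ln(0.0950/0.0793)/(2πk) = 0.1806/(2π·128) = 2.246×10^-4 m·K/W
ΣR = 0.003171 + 2.246×10^-4 = 0.003396 m·K/W
Q' = ΔT/ΣR = (407 °C − 25.6 °C)/0.003396 = 1.12×10^5 W/m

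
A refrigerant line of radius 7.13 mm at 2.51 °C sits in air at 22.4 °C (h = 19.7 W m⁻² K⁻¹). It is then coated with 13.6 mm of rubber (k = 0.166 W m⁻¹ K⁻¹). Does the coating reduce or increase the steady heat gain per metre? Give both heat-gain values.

reduces: 17.6 → 14.1 W/m

Critical radius for a cylinder: r_cr = k/h = 0.00843 m = 0.843 cm.
Outer radius after coating: r₂ = 0.00713 + 0.0136 = 0.02073 m.
r₁ < r_cr < r₂: heat gain rises to a maximum at r_cr then falls. Whether the coating helps depends on whether Q(r₂) has dropped back below Q(r₁).
Bare: R = 1/(2πr₁h) = 1.133 m·K/W; Q = 19.89/1.133 = 17.6 W/m.
Coated: R = R_cond + R_conv = 1.413 m·K/W; Q = 19.89/1.413 = 14.1 W/m.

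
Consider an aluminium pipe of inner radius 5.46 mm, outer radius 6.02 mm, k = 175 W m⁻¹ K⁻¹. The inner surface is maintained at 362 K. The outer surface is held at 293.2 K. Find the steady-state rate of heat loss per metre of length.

Q' = 2πk·ΔT/ln(r₂/r₁) = 2π × 175 × 68.8 / ln(0.00602/0.00546) = 7.75×10^5 W/m

Q' = 775 kW/m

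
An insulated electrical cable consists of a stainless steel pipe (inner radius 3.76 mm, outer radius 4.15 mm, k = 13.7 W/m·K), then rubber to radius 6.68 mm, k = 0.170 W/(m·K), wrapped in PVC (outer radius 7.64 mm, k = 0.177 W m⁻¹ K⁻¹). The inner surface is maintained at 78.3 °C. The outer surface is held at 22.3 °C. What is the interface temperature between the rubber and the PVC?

T = 34.2 °C

Series thermal resistances, inner to outer:
  R'_stainless steel = ln(0.00415/0.00376)/(2πk) = 0.09869/(2π·13.7) = 0.001146 m·K/W
  R'_rubber = ln(0.00668/0.00415)/(2πk) = 0.4760/(2π·0.170) = 0.4456 m·K/W
  R'_PVC = ln(0.00764/0.00668)/(2πk) = 0.1343/(2π·0.177) = 0.1207 m·K/W
ΣR = 0.001146 + 0.4456 + 0.1207 = 0.5674 m·K/W
Q' = ΔT/ΣR = (78.3 °C − 22.3 °C)/0.5674 = 98.70 W/m
From the inner boundary to the rubber/PVC interface, ΣR_partial = 0.4467 m·K/W.
T_interface = T_in − Q'·ΣR_partial = 78.3 °C − (98.70)(0.4467) = 34.2 °C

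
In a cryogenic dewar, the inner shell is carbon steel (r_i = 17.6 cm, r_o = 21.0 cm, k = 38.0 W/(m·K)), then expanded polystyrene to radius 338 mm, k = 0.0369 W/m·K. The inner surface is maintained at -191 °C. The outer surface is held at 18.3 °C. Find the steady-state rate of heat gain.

Treat each layer as a resistance in series:
  R_carbon steel = (1/0.176 − 1/0.210)/(4πk) = 0.9199/(4π·38.0) = 0.001926 K/W
  R_expanded polystyrene = (1/0.210 − 1/0.338)/(4πk) = 1.803/(4π·0.0369) = 3.889 K/W
ΣR = 0.001926 + 3.889 = 3.891 K/W
Q = ΔT/ΣR = (-191 °C − 18.3 °C)/3.891 = -53.8 W
(Negative Q ⇒ heat flows inward; heat gain = 53.8 W.)

Q = 53.8 W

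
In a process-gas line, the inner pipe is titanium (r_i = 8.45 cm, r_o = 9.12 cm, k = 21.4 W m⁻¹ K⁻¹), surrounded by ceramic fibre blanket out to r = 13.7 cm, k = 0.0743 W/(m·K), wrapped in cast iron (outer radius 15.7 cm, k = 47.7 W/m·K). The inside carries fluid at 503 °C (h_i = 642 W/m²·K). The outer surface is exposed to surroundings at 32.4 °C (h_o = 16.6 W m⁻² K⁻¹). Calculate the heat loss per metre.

Q' = 502 W/m

Resistance network (inner→outer):
  R'_conv,in = 1/(2πr h) = 1/(2π·0.0845·642) = 0.002934 m·K/W
  R'_titanium = ln(0.0912/0.0845)/(2πk) = 0.07630/(2π·21.4) = 5.675×10^-4 m·K/W
  R'_ceramic fibre blanket = ln(0.137/0.0912)/(2πk) = 0.4069/(2π·0.0743) = 0.8717 m·K/W
  R'_cast iron = ln(0.157/0.137)/(2πk) = 0.1363/(2π·47.7) = 4.547×10^-4 m·K/W
  R'_conv,out = 1/(2πr h) = 1/(2π·0.157·16.6) = 0.06107 m·K/W
ΣR = 0.002934 + 5.675×10^-4 + 0.8717 + 4.547×10^-4 + 0.06107 = 0.9367 m·K/W
Q' = ΔT/ΣR = (503 °C − 32.4 °C)/0.9367 = 502 W/m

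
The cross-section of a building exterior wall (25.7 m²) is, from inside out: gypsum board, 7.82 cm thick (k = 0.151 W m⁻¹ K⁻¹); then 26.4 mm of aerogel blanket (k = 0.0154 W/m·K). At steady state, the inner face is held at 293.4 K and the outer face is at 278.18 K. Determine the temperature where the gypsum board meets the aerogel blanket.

Series thermal resistances, inner to outer:
  R_gypsum board = L/(kA) = 0.0782/(0.151·25.7) = 0.02015 K/W
  R_aerogel blanket = L/(kA) = 0.0264/(0.0154·25.7) = 0.06670 K/W
ΣR = 0.02015 + 0.06670 = 0.08685 K/W
Q = ΔT/ΣR = (293.4 K − 278.18 K)/0.08685 = 175.2 W
From the inner boundary to the gypsum board/aerogel blanket interface, ΣR_partial = 0.02015 K/W.
T_interface = T_in − Q·ΣR_partial = 293.4 K − (175.2)(0.02015) = 289.9 K

T = 289.9 K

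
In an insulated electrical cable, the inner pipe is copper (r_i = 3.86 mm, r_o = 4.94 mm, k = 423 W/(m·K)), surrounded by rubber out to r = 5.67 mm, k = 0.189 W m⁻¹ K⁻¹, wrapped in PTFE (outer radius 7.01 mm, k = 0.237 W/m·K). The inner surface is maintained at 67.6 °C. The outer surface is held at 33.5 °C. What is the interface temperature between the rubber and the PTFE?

Treat each layer as a resistance in series:
  R'_copper = ln(0.00494/0.00386)/(2πk) = 0.2467/(2π·423) = 9.282×10^-5 m·K/W
  R'_rubber = ln(0.00567/0.00494)/(2πk) = 0.1378/(2π·0.189) = 0.1161 m·K/W
  R'_PTFE = ln(0.00701/0.00567)/(2πk) = 0.2121/(2π·0.237) = 0.1425 m·K/W
ΣR = 9.282×10^-5 + 0.1161 + 0.1425 = 0.2587 m·K/W
Q' = ΔT/ΣR = (67.6 °C − 33.5 °C)/0.2587 = 131.8 W/m
From the inner boundary to the rubber/PTFE interface, ΣR_partial = 0.1162 m·K/W.
T_interface = T_in − Q'·ΣR_partial = 67.6 °C − (131.8)(0.1162) = 52.3 °C

T = 52.3 °C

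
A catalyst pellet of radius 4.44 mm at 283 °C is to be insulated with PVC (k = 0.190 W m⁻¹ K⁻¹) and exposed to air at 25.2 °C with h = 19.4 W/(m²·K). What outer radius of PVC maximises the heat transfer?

For a sphere, r_cr = 2k_ins/h = 2·0.190/19.4 = 0.0196 m = 1.96 cm

r_cr = 1.96 cm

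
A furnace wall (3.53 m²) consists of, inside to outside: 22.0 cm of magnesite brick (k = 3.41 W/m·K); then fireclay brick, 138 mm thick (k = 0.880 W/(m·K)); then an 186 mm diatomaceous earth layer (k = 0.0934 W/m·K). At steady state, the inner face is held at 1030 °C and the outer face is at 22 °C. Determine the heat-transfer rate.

Treat each layer as a resistance in series:
  R_magnesite brick = L/(kA) = 0.220/(3.41·3.53) = 0.01828 K/W
  R_fireclay brick = L/(kA) = 0.138/(0.880·3.53) = 0.04442 K/W
  R_diatomaceous earth = L/(kA) = 0.186/(0.0934·3.53) = 0.5641 K/W
ΣR = 0.01828 + 0.04442 + 0.5641 = 0.6268 K/W
Q = ΔT/ΣR = (1030 °C − 22 °C)/0.6268 = 1610 W

Q = 1610 W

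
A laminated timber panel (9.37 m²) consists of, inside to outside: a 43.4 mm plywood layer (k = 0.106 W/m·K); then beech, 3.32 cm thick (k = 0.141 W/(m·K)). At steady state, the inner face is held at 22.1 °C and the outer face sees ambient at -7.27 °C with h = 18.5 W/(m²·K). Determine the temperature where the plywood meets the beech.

T = 4.90 °C

Series thermal resistances, inner to outer:
  R_plywood = L/(kA) = 0.0434/(0.106·9.37) = 0.04370 K/W
  R_beech = L/(kA) = 0.0332/(0.141·9.37) = 0.02513 K/W
  R_conv,out = 1/(hA) = 1/(18.5·9.37) = 0.005769 K/W
ΣR = 0.04370 + 0.02513 + 0.005769 = 0.07460 K/W
Q = ΔT/ΣR = (22.1 °C − -7.27 °C)/0.07460 = 393.7 W
From the inner boundary to the plywood/beech interface, ΣR_partial = 0.04370 K/W.
T_interface = T_in − Q·ΣR_partial = 22.1 °C − (393.7)(0.04370) = 4.90 °C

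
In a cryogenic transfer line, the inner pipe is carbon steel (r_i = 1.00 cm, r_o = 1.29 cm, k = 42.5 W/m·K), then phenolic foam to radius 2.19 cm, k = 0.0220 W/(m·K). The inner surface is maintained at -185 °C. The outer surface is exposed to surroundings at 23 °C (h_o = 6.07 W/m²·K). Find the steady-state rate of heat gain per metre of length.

Q' = 41.4 W/m

Treat each layer as a resistance in series:
  R'_carbon steel = ln(0.0129/0.0100)/(2πk) = 0.2546/(2π·42.5) = 9.536×10^-4 m·K/W
  R'_phenolic foam = ln(0.0219/0.0129)/(2πk) = 0.5293/(2π·0.0220) = 3.829 m·K/W
  R'_conv,out = 1/(2πr h) = 1/(2π·0.0219·6.07) = 1.197 m·K/W
ΣR = 9.536×10^-4 + 3.829 + 1.197 = 5.027 m·K/W
Q' = ΔT/ΣR = (-185 °C − 23 °C)/5.027 = -41.4 W/m
(Negative Q' ⇒ heat flows inward; heat gain = 41.4 W/m.)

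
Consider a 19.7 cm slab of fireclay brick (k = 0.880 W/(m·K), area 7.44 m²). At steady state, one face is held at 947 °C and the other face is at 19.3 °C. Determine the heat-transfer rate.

Q = kA·ΔT/L = 0.880 × 7.44 × |947 °C − 19.3 °C| / 0.197 = 30800 W

Q = 30.8 kW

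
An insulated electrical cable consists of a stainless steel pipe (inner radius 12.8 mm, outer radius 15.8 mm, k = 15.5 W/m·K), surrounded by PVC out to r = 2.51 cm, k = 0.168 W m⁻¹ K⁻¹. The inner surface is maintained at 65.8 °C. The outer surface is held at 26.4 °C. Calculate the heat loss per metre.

Q' = 89.4 W/m

Treat each layer as a resistance in series:
  R'_stainless steel = ln(0.0158/0.0128)/(2πk) = 0.2106/(2π·15.5) = 0.002162 m·K/W
  R'_PVC = ln(0.0251/0.0158)/(2πk) = 0.4629/(2π·0.168) = 0.4385 m·K/W
ΣR = 0.002162 + 0.4385 = 0.4407 m·K/W
Q' = ΔT/ΣR = (65.8 °C − 26.4 °C)/0.4407 = 89.4 W/m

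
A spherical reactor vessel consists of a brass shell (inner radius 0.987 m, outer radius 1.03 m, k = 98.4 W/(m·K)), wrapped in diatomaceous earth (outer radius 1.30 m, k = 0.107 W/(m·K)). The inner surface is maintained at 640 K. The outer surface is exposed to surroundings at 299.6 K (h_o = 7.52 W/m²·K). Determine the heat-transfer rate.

Treat each layer as a resistance in series:
  R_brass = (1/0.987 − 1/1.03)/(4πk) = 0.04230/(4π·98.4) = 3.421×10^-5 K/W
  R_diatomaceous earth = (1/1.03 − 1/1.30)/(4πk) = 0.2016/(4π·0.107) = 0.1500 K/W
  R_conv,out = 1/(4πr²h) = 1/(4π·1.30²·7.52) = 0.006262 K/W
ΣR = 3.421×10^-5 + 0.1500 + 0.006262 = 0.1563 K/W
Q = ΔT/ΣR = (640 K − 299.6 K)/0.1563 = 2180 W

Q = 2.18 kW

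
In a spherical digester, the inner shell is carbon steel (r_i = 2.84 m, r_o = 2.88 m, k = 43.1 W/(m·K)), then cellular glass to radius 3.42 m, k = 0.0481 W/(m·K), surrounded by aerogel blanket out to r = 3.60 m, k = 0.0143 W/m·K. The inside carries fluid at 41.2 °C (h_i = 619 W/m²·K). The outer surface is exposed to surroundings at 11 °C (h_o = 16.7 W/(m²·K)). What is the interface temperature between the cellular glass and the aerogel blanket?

Treat each layer as a resistance in series:
  R_conv,in = 1/(4πr²h) = 1/(4π·2.84²·619) = 1.594×10^-5 K/W
  R_carbon steel = (1/2.84 − 1/2.88)/(4πk) = 0.004890/(4π·43.1) = 9.029×10^-6 K/W
  R_cellular glass = (1/2.88 − 1/3.42)/(4πk) = 0.05482/(4π·0.0481) = 0.09070 K/W
  R_aerogel blanket = (1/3.42 − 1/3.60)/(4πk) = 0.01462/(4π·0.0143) = 0.08136 K/W
  R_conv,out = 1/(4πr²h) = 1/(4π·3.60²·16.7) = 3.677×10^-4 K/W
ΣR = 1.594×10^-5 + 9.029×10^-6 + 0.09070 + 0.08136 + 3.677×10^-4 = 0.1725 K/W
Q = ΔT/ΣR = (41.2 °C − 11 °C)/0.1725 = 175.1 W
From the inner boundary to the cellular glass/aerogel blanket interface, ΣR_partial = 0.09072 K/W.
T_interface = T_in − Q·ΣR_partial = 41.2 °C − (175.1)(0.09072) = 25.3 °C

T = 25.3 °C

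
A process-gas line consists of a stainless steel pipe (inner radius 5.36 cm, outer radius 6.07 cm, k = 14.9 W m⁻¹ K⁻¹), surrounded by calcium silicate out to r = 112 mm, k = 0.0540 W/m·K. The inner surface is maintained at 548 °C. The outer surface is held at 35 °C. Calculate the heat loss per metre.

Series thermal resistances, inner to outer:
  R'_stainless steel = ln(0.0607/0.0536)/(2πk) = 0.1244/(2π·14.9) = 0.001329 m·K/W
  R'_calcium silicate = ln(0.112/0.0607)/(2πk) = 0.6126/(2π·0.0540) = 1.805 m·K/W
ΣR = 0.001329 + 1.805 = 1.806 m·K/W
Q' = ΔT/ΣR = (548 °C − 35 °C)/1.806 = 284 W/m

Q' = 284 W/m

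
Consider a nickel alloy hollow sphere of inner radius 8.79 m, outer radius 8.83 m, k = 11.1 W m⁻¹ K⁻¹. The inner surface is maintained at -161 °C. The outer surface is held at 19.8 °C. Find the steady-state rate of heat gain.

Q = 4πk·ΔT/(1/r₁ − 1/r₂) = 4π × 11.1 × 180.8 / (1/8.79 − 1/8.83) = 4.89×10^7 W

Q = 4.89×10^7 W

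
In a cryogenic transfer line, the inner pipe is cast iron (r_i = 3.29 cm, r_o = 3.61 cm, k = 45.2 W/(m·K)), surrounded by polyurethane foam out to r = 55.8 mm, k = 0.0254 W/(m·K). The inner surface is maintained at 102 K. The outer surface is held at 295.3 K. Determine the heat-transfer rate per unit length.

Q' = 70.8 W/m

Series thermal resistances, inner to outer:
  R'_cast iron = ln(0.0361/0.0329)/(2πk) = 0.09282/(2π·45.2) = 3.268×10^-4 m·K/W
  R'_polyurethane foam = ln(0.0558/0.0361)/(2πk) = 0.4355/(2π·0.0254) = 2.729 m·K/W
ΣR = 3.268×10^-4 + 2.729 = 2.729 m·K/W
Q' = ΔT/ΣR = (102 K − 295.3 K)/2.729 = -70.8 W/m
(Negative Q' ⇒ heat flows inward; heat gain = 70.8 W/m.)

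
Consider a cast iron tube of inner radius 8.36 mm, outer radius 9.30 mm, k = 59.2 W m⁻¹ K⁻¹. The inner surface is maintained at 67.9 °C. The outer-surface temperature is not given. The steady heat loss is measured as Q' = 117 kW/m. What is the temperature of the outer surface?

T_out = 34.4 °C

Series resistances:
  R'_cast iron = ln(0.00930/0.00836)/(2πk) = 0.1066/(2π·59.2) = 2.865×10^-4 m·K/W
ΣR = 2.865×10^-4 m·K/W
ΔT = Q'·ΣR = 1.17×10^5 × 2.865×10^-4 = 33.52 K
Heat flows outward, so T_out = T_in − ΔT = 67.9 − 33.52 = 34.4 °C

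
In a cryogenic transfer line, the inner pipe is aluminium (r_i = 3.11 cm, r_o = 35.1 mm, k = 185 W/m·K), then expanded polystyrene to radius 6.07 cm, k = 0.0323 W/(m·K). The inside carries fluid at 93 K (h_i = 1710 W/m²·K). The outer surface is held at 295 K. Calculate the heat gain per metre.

Resistance network (inner→outer):
  R'_conv,in = 1/(2πr h) = 1/(2π·0.0311·1710) = 0.002993 m·K/W
  R'_aluminium = ln(0.0351/0.0311)/(2πk) = 0.1210/(2π·185) = 1.041×10^-4 m·K/W
  R'_expanded polystyrene = ln(0.0607/0.0351)/(2πk) = 0.5477/(2π·0.0323) = 2.699 m·K/W
ΣR = 0.002993 + 1.041×10^-4 + 2.699 = 2.702 m·K/W
Q' = ΔT/ΣR = (93 K − 295 K)/2.702 = -74.8 W/m
(Negative Q' ⇒ heat flows inward; heat gain = 74.8 W/m.)

Q' = 74.8 W/m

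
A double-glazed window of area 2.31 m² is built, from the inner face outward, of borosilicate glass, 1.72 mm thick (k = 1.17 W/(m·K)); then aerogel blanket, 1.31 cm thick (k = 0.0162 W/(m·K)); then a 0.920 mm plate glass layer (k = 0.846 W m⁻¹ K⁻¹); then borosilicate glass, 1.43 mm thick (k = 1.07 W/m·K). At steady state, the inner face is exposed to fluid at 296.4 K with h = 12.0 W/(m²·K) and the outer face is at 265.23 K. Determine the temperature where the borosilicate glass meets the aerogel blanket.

T = 293.4 K

Treat each layer as a resistance in series:
  R_conv,in = 1/(hA) = 1/(12.0·2.31) = 0.03608 K/W
  R_borosilicate glass = L/(kA) = 0.00172/(1.17·2.31) = 6.364×10^-4 K/W
  R_aerogel blanket = L/(kA) = 0.0131/(0.0162·2.31) = 0.3501 K/W
  R_plate glass = L/(kA) = 9.20×10^-4/(0.846·2.31) = 4.708×10^-4 K/W
  R_borosilicate glass = L/(kA) = 0.00143/(1.07·2.31) = 5.785×10^-4 K/W
ΣR = 0.03608 + 6.364×10^-4 + 0.3501 + 4.708×10^-4 + 5.785×10^-4 = 0.3879 K/W
Q = ΔT/ΣR = (296.4 K − 265.23 K)/0.3879 = 80.36 W
From the inner boundary to the borosilicate glass/aerogel blanket interface, ΣR_partial = 0.03672 K/W.
T_interface = T_in − Q·ΣR_partial = 296.4 K − (80.36)(0.03672) = 293.4 K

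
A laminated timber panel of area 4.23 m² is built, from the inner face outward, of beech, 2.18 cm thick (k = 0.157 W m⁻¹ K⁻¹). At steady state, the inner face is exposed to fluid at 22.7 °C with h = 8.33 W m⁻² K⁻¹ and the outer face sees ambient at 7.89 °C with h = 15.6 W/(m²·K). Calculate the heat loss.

Treat each layer as a resistance in series:
  R_conv,in = 1/(hA) = 1/(8.33·4.23) = 0.02838 K/W
  R_beech = L/(kA) = 0.0218/(0.157·4.23) = 0.03283 K/W
  R_conv,out = 1/(hA) = 1/(15.6·4.23) = 0.01515 K/W
ΣR = 0.02838 + 0.03283 + 0.01515 = 0.07636 K/W
Q = ΔT/ΣR = (22.7 °C − 7.89 °C)/0.07636 = 194 W

Q = 194 W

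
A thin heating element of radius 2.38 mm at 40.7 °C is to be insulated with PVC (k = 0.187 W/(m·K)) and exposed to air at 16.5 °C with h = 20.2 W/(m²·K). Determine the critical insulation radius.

r_cr = 0.926 cm

For a cylinder, r_cr = k_ins/h = 0.187/20.2 = 0.00926 m = 0.926 cm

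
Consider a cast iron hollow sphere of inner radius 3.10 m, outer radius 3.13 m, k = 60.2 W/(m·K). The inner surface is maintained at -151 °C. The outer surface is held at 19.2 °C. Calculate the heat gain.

Q = 41600 kW

Q = 4πk·ΔT/(1/r₁ − 1/r₂) = 4π × 60.2 × 170.2 / (1/3.10 − 1/3.13) = 4.16×10^7 W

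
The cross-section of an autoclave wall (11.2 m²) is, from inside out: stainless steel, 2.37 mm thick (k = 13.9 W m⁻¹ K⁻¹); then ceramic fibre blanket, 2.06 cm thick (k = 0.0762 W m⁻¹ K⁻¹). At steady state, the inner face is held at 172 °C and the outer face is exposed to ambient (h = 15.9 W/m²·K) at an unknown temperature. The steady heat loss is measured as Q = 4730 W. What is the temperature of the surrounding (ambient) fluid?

Sum the resistances:
  R_stainless steel = L/(kA) = 0.00237/(13.9·11.2) = 1.522×10^-5 K/W
  R_ceramic fibre blanket = L/(kA) = 0.0206/(0.0762·11.2) = 0.02414 K/W
  R_conv,out = 1/(hA) = 1/(15.9·11.2) = 0.005615 K/W
ΣR = 0.02977 K/W
ΔT = Q·ΣR = 4730 × 0.02977 = 140.8 K
Heat flows outward, so T_out = T_in − ΔT = 172 − 140.8 = 31.2 °C

T_out = 31.2 °C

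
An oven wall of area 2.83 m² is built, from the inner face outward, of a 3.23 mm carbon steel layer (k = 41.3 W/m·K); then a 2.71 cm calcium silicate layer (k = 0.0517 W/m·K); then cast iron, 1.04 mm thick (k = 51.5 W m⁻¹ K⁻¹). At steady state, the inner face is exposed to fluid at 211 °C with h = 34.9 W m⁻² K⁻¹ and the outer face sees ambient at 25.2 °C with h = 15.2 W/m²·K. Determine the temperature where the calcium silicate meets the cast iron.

Series thermal resistances, inner to outer:
  R_conv,in = 1/(hA) = 1/(34.9·2.83) = 0.01012 K/W
  R_carbon steel = L/(kA) = 0.00323/(41.3·2.83) = 2.764×10^-5 K/W
  R_calcium silicate = L/(kA) = 0.0271/(0.0517·2.83) = 0.1852 K/W
  R_cast iron = L/(kA) = 0.00104/(51.5·2.83) = 7.136×10^-6 K/W
  R_conv,out = 1/(hA) = 1/(15.2·2.83) = 0.02325 K/W
ΣR = 0.01012 + 2.764×10^-5 + 0.1852 + 7.136×10^-6 + 0.02325 = 0.2186 K/W
Q = ΔT/ΣR = (211 °C − 25.2 °C)/0.2186 = 850.0 W
From the inner boundary to the calcium silicate/cast iron interface, ΣR_partial = 0.1953 K/W.
T_interface = T_in − Q·ΣR_partial = 211 °C − (850.0)(0.1953) = 45.0 °C

T = 45.0 °C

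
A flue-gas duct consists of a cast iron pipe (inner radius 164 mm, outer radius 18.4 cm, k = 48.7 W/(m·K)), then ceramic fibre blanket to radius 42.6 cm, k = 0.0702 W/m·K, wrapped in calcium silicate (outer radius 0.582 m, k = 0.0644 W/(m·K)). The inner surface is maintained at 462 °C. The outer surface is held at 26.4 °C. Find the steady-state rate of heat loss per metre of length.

Q' = 163 W/m

Series thermal resistances, inner to outer:
  R'_cast iron = ln(0.184/0.164)/(2πk) = 0.1151/(2π·48.7) = 3.761×10^-4 m·K/W
  R'_ceramic fibre blanket = ln(0.426/0.184)/(2πk) = 0.8395/(2π·0.0702) = 1.903 m·K/W
  R'_calcium silicate = ln(0.582/0.426)/(2πk) = 0.3120/(2π·0.0644) = 0.7711 m·K/W
ΣR = 3.761×10^-4 + 1.903 + 0.7711 = 2.674 m·K/W
Q' = ΔT/ΣR = (462 °C − 26.4 °C)/2.674 = 163 W/m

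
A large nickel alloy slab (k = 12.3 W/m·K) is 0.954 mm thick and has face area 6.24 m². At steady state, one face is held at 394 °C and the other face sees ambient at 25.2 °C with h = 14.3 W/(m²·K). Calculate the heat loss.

Q = 32.9 kW

Treat each layer as a resistance in series:
  R_nickel alloy = L/(kA) = 9.54×10^-4/(12.3·6.24) = 1.243×10^-5 K/W
  R_conv,out = 1/(hA) = 1/(14.3·6.24) = 0.01121 K/W
ΣR = 1.243×10^-5 + 0.01121 = 0.01122 K/W
Q = ΔT/ΣR = (394 °C − 25.2 °C)/0.01122 = 32900 W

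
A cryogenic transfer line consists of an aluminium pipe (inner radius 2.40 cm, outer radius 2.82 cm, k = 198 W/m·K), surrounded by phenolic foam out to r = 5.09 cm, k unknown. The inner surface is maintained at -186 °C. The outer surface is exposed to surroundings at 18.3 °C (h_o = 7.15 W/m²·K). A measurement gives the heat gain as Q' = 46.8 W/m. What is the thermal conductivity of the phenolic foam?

ΣR = ΔT/Q' = |-186 − 18.3|/46.8 = 4.365 m·K/W
Known resistances:
  R'_aluminium = ln(0.0282/0.0240)/(2πk) = 0.1613/(2π·198) = 1.296×10^-4 m·K/W
  R'_conv,out = 1/(2πr h) = 1/(2π·0.0509·7.15) = 0.4373 m·K/W
R_phenolic foam = ΣR − ΣR_known = 4.365 − 0.4374 = 3.928 m·K/W
ln(r₂/r₁)/(2πk) = 3.928 ⇒ k = 0.5905/(2π·3.928) = 0.0239 W/m·K

k = 0.0239 W/m·K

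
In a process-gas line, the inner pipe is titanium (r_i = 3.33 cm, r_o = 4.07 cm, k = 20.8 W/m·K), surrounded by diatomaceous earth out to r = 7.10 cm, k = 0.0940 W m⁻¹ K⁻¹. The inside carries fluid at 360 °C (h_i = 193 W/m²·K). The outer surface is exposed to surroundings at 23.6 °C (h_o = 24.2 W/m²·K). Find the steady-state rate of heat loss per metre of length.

Q' = 317 W/m

Treat each layer as a resistance in series:
  R'_conv,in = 1/(2πr h) = 1/(2π·0.0333·193) = 0.02476 m·K/W
  R'_titanium = ln(0.0407/0.0333)/(2πk) = 0.2007/(2π·20.8) = 0.001535 m·K/W
  R'_diatomaceous earth = ln(0.0710/0.0407)/(2πk) = 0.5565/(2π·0.0940) = 0.9421 m·K/W
  R'_conv,out = 1/(2πr h) = 1/(2π·0.0710·24.2) = 0.09263 m·K/W
ΣR = 0.02476 + 0.001535 + 0.9421 + 0.09263 = 1.061 m·K/W
Q' = ΔT/ΣR = (360 °C − 23.6 °C)/1.061 = 317 W/m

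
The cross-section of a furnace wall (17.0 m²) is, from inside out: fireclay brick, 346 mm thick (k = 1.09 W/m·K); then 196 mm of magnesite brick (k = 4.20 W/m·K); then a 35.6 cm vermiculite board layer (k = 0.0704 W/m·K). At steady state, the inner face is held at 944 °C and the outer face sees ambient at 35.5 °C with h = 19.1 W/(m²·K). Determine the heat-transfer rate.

Series thermal resistances, inner to outer:
  R_fireclay brick = L/(kA) = 0.346/(1.09·17.0) = 0.01867 K/W
  R_magnesite brick = L/(kA) = 0.196/(4.20·17.0) = 0.002745 K/W
  R_vermiculite board = L/(kA) = 0.356/(0.0704·17.0) = 0.2975 K/W
  R_conv,out = 1/(hA) = 1/(19.1·17.0) = 0.003080 K/W
ΣR = 0.01867 + 0.002745 + 0.2975 + 0.003080 = 0.3220 K/W
Q = ΔT/ΣR = (944 °C − 35.5 °C)/0.3220 = 2820 W

Q = 2820 W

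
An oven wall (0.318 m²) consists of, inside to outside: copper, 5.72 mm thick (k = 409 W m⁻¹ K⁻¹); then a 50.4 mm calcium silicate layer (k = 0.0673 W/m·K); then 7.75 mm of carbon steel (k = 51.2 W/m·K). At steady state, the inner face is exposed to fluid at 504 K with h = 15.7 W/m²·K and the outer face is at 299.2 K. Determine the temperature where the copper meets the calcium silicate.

Treat each layer as a resistance in series:
  R_conv,in = 1/(hA) = 1/(15.7·0.318) = 0.2003 K/W
  R_copper = L/(kA) = 0.00572/(409·0.318) = 4.398×10^-5 K/W
  R_calcium silicate = L/(kA) = 0.0504/(0.0673·0.318) = 2.355 K/W
  R_carbon steel = L/(kA) = 0.00775/(51.2·0.318) = 4.760×10^-4 K/W
ΣR = 0.2003 + 4.398×10^-5 + 2.355 + 4.760×10^-4 = 2.556 K/W
Q = ΔT/ΣR = (504 K − 299.2 K)/2.556 = 80.13 W
From the inner boundary to the copper/calcium silicate interface, ΣR_partial = 0.2003 K/W.
T_interface = T_in − Q·ΣR_partial = 504 K − (80.13)(0.2003) = 488 K

T = 488 K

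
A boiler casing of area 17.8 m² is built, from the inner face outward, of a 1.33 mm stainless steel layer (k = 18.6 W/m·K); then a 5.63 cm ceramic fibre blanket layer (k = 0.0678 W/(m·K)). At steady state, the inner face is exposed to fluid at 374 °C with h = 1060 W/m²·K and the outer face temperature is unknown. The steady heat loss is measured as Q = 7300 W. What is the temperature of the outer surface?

Sum the resistances:
  R_conv,in = 1/(hA) = 1/(1060·17.8) = 5.300×10^-5 K/W
  R_stainless steel = L/(kA) = 0.00133/(18.6·17.8) = 4.017×10^-6 K/W
  R_ceramic fibre blanket = L/(kA) = 0.0563/(0.0678·17.8) = 0.04665 K/W
ΣR = 0.04671 K/W
ΔT = Q·ΣR = 7300 × 0.04671 = 341.0 K
Heat flows outward, so T_out = T_in − ΔT = 374 − 341.0 = 33.0 °C

T_out = 33.0 °C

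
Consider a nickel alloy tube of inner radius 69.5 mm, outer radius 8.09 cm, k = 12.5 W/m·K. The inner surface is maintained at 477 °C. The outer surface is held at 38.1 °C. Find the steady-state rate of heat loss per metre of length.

Q' = 227 kW/m

Q' = 2πk·ΔT/ln(r₂/r₁) = 2π × 12.5 × 438.9 / ln(0.0809/0.0695) = 2.27×10^5 W/m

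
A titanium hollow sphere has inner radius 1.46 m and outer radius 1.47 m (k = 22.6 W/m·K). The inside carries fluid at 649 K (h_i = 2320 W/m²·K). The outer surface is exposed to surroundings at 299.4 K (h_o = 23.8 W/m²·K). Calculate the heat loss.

Resistance network (inner→outer):
  R_conv,in = 1/(4πr²h) = 1/(4π·1.46²·2320) = 1.609×10^-5 K/W
  R_titanium = (1/1.46 − 1/1.47)/(4πk) = 0.004659/(4π·22.6) = 1.641×10^-5 K/W
  R_conv,out = 1/(4πr²h) = 1/(4π·1.47²·23.8) = 0.001547 K/W
ΣR = 1.609×10^-5 + 1.641×10^-5 + 0.001547 = 0.001579 K/W
Q = ΔT/ΣR = (649 K − 299.4 K)/0.001579 = 2.21×10^5 W

Q = 2.21×10^5 W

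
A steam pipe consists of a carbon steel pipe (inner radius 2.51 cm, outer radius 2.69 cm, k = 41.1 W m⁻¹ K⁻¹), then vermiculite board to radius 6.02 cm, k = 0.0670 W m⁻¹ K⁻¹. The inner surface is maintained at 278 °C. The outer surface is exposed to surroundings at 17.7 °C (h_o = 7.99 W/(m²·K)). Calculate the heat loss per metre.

Q' = 116 W/m

Treat each layer as a resistance in series:
  R'_carbon steel = ln(0.0269/0.0251)/(2πk) = 0.06926/(2π·41.1) = 2.682×10^-4 m·K/W
  R'_vermiculite board = ln(0.0602/0.0269)/(2πk) = 0.8055/(2π·0.0670) = 1.914 m·K/W
  R'_conv,out = 1/(2πr h) = 1/(2π·0.0602·7.99) = 0.3309 m·K/W
ΣR = 2.682×10^-4 + 1.914 + 0.3309 = 2.245 m·K/W
Q' = ΔT/ΣR = (278 °C − 17.7 °C)/2.245 = 116 W/m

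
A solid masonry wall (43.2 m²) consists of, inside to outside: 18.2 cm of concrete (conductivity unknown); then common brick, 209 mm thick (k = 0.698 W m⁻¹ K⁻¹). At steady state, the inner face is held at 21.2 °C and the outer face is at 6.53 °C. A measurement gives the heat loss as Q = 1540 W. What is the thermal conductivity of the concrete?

ΣR = ΔT/Q = |21.2 − 6.53|/1540 = 0.009526 K/W
Known resistances:
  R_common brick = L/(kA) = 0.209/(0.698·43.2) = 0.006931 K/W
R_concrete = ΣR − ΣR_known = 0.009526 − 0.006931 = 0.002595 K/W
L/(kA) = 0.002595 ⇒ k = 0.182/(0.002595·43.2) = 1.62 W/m·K

k = 1.62 W/m·K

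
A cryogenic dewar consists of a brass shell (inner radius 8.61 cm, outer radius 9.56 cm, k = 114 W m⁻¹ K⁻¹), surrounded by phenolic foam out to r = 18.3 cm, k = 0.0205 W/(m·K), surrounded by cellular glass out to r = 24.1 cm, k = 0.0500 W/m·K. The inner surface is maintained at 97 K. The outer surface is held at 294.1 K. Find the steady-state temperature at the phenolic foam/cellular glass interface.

Resistance network (inner→outer):
  R_brass = (1/0.0861 − 1/0.0956)/(4πk) = 1.154/(4π·114) = 8.057×10^-4 K/W
  R_phenolic foam = (1/0.0956 − 1/0.183)/(4πk) = 4.996/(4π·0.0205) = 19.39 K/W
  R_cellular glass = (1/0.183 − 1/0.241)/(4πk) = 1.315/(4π·0.0500) = 2.093 K/W
ΣR = 8.057×10^-4 + 19.39 + 2.093 = 21.48 K/W
Q = ΔT/ΣR = (97 K − 294.1 K)/21.48 = -9.176 W
From the inner boundary to the phenolic foam/cellular glass interface, ΣR_partial = 19.39 K/W.
T_interface = T_in − Q·ΣR_partial = 97 K − (-9.176)(19.39) = 274.9 K

T = 274.9 K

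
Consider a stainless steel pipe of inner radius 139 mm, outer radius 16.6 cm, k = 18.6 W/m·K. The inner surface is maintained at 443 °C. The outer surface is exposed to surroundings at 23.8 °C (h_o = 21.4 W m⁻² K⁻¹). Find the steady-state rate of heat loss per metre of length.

Resistance network (inner→outer):
  R'_stainless steel = ln(0.166/0.139)/(2πk) = 0.1775/(2π·18.6) = 0.001519 m·K/W
  R'_conv,out = 1/(2πr h) = 1/(2π·0.166·21.4) = 0.04480 m·K/W
ΣR = 0.001519 + 0.04480 = 0.04632 m·K/W
Q' = ΔT/ΣR = (443 °C − 23.8 °C)/0.04632 = 9050 W/m

Q' = 9050 W/m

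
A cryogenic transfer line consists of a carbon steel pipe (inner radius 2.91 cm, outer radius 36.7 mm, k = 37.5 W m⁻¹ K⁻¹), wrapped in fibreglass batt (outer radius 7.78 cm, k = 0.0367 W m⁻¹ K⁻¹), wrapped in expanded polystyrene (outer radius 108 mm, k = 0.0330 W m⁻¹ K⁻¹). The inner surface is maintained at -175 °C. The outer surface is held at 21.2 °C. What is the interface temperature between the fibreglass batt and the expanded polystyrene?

T = -42.9 °C

Treat each layer as a resistance in series:
  R'_carbon steel = ln(0.0367/0.0291)/(2πk) = 0.2320/(2π·37.5) = 9.848×10^-4 m·K/W
  R'_fibreglass batt = ln(0.0778/0.0367)/(2πk) = 0.7514/(2π·0.0367) = 3.258 m·K/W
  R'_expanded polystyrene = ln(0.108/0.0778)/(2πk) = 0.3280/(2π·0.0330) = 1.582 m·K/W
ΣR = 9.848×10^-4 + 3.258 + 1.582 = 4.841 m·K/W
Q' = ΔT/ΣR = (-175 °C − 21.2 °C)/4.841 = -40.53 W/m
From the inner boundary to the fibreglass batt/expanded polystyrene interface, ΣR_partial = 3.259 m·K/W.
T_interface = T_in − Q'·ΣR_partial = -175 °C − (-40.53)(3.259) = -42.9 °C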